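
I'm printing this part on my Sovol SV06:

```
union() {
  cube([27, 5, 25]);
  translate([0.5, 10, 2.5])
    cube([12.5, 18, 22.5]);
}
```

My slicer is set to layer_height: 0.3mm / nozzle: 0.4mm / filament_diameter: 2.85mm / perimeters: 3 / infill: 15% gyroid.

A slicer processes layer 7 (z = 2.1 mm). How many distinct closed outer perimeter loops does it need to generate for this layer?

1

At z = 2.1 mm: the cube (footprint 27×5) is included at this height; the cube at (0.5, 10) does not reach this height (z outside [2.5, 25]); Merging all regions: only the 27×5 cube is present, so the union is just that shape — 1 connected region. The result has 1 disconnected region.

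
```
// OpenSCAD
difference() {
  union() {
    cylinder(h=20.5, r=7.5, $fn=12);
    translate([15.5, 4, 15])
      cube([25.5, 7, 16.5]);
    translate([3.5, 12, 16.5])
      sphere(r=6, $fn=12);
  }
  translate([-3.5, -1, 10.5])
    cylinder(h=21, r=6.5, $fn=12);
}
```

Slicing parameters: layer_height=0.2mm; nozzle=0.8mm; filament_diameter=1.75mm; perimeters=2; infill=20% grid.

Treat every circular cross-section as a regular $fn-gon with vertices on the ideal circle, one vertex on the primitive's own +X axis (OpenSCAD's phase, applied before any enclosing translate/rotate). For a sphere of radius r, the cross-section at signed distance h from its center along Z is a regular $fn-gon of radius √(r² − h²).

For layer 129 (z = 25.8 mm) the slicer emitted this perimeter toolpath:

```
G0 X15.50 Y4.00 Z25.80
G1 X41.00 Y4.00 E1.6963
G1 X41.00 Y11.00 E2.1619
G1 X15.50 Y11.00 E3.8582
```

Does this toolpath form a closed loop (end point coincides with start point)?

no

Start point (G0): (15.50, 4.00). End point (last G1): the path does not return to the start — open.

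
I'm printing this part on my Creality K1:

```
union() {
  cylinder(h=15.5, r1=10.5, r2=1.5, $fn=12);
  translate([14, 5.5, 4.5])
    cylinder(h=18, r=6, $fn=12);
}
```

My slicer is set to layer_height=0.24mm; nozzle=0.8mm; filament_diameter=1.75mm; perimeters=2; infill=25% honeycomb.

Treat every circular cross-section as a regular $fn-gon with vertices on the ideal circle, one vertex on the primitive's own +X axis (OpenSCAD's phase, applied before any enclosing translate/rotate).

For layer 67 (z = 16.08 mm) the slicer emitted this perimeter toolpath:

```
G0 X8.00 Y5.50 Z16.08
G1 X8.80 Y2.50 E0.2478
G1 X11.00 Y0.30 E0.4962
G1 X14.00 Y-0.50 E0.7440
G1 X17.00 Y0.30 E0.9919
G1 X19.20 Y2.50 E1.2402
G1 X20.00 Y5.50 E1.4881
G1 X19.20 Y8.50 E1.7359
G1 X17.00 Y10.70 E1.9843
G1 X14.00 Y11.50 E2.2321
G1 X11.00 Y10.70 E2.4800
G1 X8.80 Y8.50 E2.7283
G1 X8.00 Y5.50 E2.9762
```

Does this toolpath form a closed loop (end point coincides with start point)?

Start point (G0): (8.00, 5.50). End point (last G1): the path returns to the start — closed.

yes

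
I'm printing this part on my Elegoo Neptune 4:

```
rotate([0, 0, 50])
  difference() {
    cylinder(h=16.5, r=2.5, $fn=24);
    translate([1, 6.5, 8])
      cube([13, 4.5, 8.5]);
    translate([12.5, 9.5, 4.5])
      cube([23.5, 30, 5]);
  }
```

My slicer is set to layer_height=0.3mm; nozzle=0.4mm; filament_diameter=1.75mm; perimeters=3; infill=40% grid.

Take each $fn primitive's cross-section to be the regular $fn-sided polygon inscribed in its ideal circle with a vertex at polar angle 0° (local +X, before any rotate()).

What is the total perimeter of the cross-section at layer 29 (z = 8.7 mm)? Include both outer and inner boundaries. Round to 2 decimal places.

At z = 8.7 mm: the r=2.5 cylinder gives a regular 24-gon of circumradius 2.5 (constant along its height) (perimeter = 2·24·2.500·sin(180°/24) = 15.66 mm); the cube at (1, 6.5) (footprint 13×4.5) is included at this height (perimeter 35.00 mm); the 23.5×30 cube at (12.5, 9.5) contributes its full rectangle (perimeter 107.00 mm); Subtracting the remaining from the first: starting from the r=2.5 cylinder, the 13×4.5 cube at (1, 6.5) misses the remaining region (no effect); the 23.5×30 cube at (12.5, 9.5) misses the remaining region (no effect) — boundary = 15.66 mm; (whole slice rotated 50° about Z — lengths, areas and connectivity unchanged). Overall, the cross-section is a single solid region. Total boundary length (outer) = 15.66 mm.

15.66 mm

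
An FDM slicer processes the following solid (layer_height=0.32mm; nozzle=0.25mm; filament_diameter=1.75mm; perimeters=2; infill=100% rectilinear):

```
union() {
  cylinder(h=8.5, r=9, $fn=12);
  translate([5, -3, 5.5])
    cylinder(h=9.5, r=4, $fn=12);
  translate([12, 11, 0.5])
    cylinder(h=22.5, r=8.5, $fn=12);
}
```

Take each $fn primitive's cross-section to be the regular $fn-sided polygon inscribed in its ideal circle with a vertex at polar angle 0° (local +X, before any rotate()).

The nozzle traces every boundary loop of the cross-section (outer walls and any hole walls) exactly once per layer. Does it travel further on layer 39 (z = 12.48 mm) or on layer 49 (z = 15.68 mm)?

layer 39 (z = 12.48 mm)

Layer 39 (z = 12.48): the cylinder is not intersected at this z (z outside [0, 8.5]); the r=4 cylinder at (5, -3) contributes a regular 12-gon of circumradius 4 (perimeter = 2·12·4.000·sin(180°/12) = 24.85 mm); the r=8.5 cylinder at (12, 11) contributes a regular 12-gon of circumradius 8.5 (perimeter = 2·12·8.500·sin(180°/12) = 52.80 mm); Taking the union: the 2 present regions are separate (no shared area or edge), so areas and boundary lengths simply add and each stays a separate island — boundary = 77.65 mm. So its perimeter = 77.65 mm. Layer 49 (z = 15.68): the cylinder is not intersected at this z (z outside [0, 8.5]); the cylinder at (5, -3) does not reach this height (z outside [5.5, 15]); the cylinder at (12, 11): section is a regular 12-gon, circumradius r=8.5 (perimeter = 2·12·8.500·sin(180°/12) = 52.80 mm); Combining (union): only the r=8.5 cylinder at (12, 11) is present, so the union is just that shape — boundary = 52.80 mm. So its perimeter = 52.80 mm. Layer 39 is larger (77.65 vs 52.80 mm).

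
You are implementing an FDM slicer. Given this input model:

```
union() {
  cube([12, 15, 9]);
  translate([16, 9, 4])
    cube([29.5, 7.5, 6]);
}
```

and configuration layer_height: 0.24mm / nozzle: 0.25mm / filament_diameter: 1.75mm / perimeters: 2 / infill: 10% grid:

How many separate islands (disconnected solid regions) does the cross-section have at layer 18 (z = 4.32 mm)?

2

At z = 4.32 mm: the 12×15 cube contributes its full rectangle; the 29.5×7.5 cube at (16, 9) contributes its full rectangle; Combining (union): the 2 present regions are separate (no shared area or edge), so areas and boundary lengths simply add and each stays a separate island — 2 connected regions. Overall, the cross-section has 2 separate islands. Island count = 2.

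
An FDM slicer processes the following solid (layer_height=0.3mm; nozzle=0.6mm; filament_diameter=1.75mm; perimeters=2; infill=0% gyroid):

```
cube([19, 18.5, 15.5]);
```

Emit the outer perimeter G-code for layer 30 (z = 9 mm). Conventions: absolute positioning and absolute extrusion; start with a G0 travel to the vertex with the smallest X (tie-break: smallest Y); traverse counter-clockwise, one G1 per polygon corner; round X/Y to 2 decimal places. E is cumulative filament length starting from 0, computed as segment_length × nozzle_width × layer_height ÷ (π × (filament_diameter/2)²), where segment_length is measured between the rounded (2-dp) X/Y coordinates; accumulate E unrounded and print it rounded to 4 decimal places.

G0 X0.00 Y0.00 Z9.00
G1 X19.00 Y0.00 E1.4219
G1 X19.00 Y18.50 E2.8063
G1 X0.00 Y18.50 E4.2282
G1 X0.00 Y0.00 E5.6126

At z = 9 mm: the cube (footprint 19×18.5) is included at this height. The outline is a single polygon with 4 vertices. Extrusion per mm of travel: 0.6 × 0.3 / (π × 0.875²) = 0.074835. Accumulating E over each segment gives final E = 5.6126.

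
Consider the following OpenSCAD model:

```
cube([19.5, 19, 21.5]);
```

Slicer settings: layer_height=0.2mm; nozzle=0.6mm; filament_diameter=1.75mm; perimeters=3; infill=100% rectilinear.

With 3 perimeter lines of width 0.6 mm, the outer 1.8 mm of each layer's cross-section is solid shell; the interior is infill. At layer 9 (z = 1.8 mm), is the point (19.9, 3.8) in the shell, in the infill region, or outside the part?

At z = 1.8 mm: the 19.5×19 cube contributes its full rectangle. Overall, the cross-section is a single solid region. The nearest boundary edge runs (19.50, 0.00)→(19.50, 19.00); distance from the point to it = 0.40 mm. The point is not inside any of the regions above, so it lies outside the cross-section (0.40 mm from the nearest boundary).

outside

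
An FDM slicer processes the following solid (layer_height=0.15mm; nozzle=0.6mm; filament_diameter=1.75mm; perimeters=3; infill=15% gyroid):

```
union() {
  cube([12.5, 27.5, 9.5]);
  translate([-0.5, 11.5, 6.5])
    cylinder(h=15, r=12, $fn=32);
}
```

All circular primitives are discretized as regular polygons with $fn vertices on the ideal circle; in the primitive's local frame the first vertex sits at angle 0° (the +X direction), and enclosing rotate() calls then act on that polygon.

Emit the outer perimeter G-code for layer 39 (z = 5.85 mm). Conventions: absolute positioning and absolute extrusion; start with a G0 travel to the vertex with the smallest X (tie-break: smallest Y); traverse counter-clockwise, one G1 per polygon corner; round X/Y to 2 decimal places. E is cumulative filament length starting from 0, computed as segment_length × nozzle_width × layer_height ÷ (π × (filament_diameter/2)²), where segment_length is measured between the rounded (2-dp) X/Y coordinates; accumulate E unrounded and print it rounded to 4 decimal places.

G0 X0.00 Y0.00 Z5.85
G1 X12.50 Y0.00 E0.4677
G1 X12.50 Y27.50 E1.4967
G1 X0.00 Y27.50 E1.9644
G1 X0.00 Y0.00 E2.9934

At z = 5.85 mm: the cube (footprint 12.5×27.5) is included at this height; the cylinder at (-0.5, 11.5) is absent (z outside [6.5, 21.5]); Taking the union: only the 12.5×27.5 cube is present, so the union is just that shape — 1 connected region. The outline is a single polygon with 4 vertices. Extrusion per mm of travel: 0.6 × 0.15 / (π × 0.875²) = 0.037418. Accumulating E over each segment gives final E = 2.9934.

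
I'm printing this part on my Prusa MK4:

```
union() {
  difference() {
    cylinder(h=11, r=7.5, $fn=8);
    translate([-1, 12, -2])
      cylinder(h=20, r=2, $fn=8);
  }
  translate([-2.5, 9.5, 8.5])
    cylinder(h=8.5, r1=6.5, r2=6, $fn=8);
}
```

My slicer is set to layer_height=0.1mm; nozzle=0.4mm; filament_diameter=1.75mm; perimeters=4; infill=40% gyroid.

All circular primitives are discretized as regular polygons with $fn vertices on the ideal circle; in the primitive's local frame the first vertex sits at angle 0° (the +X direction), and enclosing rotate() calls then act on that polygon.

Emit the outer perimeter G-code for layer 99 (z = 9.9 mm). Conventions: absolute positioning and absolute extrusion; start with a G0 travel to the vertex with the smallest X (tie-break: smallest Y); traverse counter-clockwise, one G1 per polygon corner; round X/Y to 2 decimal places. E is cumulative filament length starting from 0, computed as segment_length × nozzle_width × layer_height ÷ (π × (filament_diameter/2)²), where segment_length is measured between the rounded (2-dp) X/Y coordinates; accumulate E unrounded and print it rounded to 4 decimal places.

At z = 9.9 mm: the r=7.5 cylinder gives a regular 8-gon of circumradius 7.5 (constant along its height); the cylinder at (-1, 12): section is a regular 8-gon, circumradius r=2; Subtracting the remaining from the first: starting from the r=7.5 cylinder, the r=2 cylinder at (-1, 12) misses the remaining region (no effect) — 1 connected region; the cone at (-2.5, 9.5) contributes a regular 8-gon of circumradius 6.418 (interpolated between r1=6.5 and r2=6 at t=0.165); Taking the union: the regions partially overlap (shared area 20.56 mm²), so overlapping operands fuse into one piece — 1 connected region. The outline is a single polygon with 14 vertices. Extrusion per mm of travel: 0.4 × 0.1 / (π × 0.875²) = 0.016630. Accumulating E over each segment gives final E = 1.0929.

G0 X-8.92 Y9.50 Z9.90
G1 X-7.04 Y4.96 E0.0817
G1 X-5.68 Y4.40 E0.1062
G1 X-7.50 Y0.00 E0.1854
G1 X-5.30 Y-5.30 E0.2808
G1 X0.00 Y-7.50 E0.3762
G1 X5.30 Y-5.30 E0.4717
G1 X7.50 Y0.00 E0.5671
G1 X5.30 Y5.30 E0.6625
G1 X2.64 Y6.41 E0.7105
G1 X3.92 Y9.50 E0.7661
G1 X2.04 Y14.04 E0.8478
G1 X-2.50 Y15.92 E0.9295
G1 X-7.04 Y14.04 E1.0112
G1 X-8.92 Y9.50 E1.0929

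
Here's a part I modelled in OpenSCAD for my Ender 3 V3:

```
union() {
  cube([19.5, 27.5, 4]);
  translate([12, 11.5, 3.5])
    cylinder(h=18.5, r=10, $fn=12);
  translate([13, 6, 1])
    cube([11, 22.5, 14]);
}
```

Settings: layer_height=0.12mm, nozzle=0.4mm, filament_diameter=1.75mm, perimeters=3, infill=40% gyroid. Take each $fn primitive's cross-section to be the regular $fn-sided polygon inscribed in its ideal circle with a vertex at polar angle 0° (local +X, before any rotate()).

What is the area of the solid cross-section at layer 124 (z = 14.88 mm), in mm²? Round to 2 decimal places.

At z = 14.88 mm: the cube does not reach this height (z outside [0, 4]); the cylinder at (12, 11.5): section is a regular 12-gon, circumradius r=10 (area = (12/2)·10.000²·sin(360°/12) = 300.00 mm²); the cube at (13, 6) (footprint 11×22.5) is included at this height (area 247.50 mm²); Combining (union): the regions partially overlap — summed areas 547.50 mm² minus the doubly-counted overlap 110.49 mm² gives 437.01 mm² — area = 437.01 mm². Overall, the cross-section is a single solid region. Net area = 437.01 mm².

437.01 mm²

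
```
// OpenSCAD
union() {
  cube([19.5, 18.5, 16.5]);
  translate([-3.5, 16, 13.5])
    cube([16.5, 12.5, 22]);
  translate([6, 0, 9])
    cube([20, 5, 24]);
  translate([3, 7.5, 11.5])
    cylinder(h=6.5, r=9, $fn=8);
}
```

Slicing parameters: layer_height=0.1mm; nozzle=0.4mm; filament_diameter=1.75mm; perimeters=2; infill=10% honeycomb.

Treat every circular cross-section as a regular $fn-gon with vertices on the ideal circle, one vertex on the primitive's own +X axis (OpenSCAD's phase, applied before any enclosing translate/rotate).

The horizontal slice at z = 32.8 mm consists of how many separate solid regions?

2

At z = 32.8 mm: the cube does not reach this height (z outside [0, 16.5]); the cube at (-3.5, 16) (footprint 16.5×12.5) is included at this height; the 20×5 cube at (6, 0) contributes its full rectangle; the cylinder at (3, 7.5) is absent (z outside [11.5, 18]); Taking the union: the 2 present regions are separate (no shared area or edge), so areas and boundary lengths simply add and each stays a separate island — 2 connected regions. The result has 2 disconnected regions.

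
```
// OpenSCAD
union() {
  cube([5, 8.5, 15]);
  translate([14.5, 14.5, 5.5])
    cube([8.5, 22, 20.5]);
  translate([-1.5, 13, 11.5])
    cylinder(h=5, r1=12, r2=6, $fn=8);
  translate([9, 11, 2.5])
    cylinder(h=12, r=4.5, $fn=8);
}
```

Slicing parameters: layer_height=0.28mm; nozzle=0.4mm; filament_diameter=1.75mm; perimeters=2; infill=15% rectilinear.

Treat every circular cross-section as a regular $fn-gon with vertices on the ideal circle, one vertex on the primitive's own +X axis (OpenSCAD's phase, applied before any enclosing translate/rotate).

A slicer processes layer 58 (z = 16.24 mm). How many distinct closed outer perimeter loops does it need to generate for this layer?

2

At z = 16.24 mm: the cube is not intersected at this z (z outside [0, 15]); the cube at (14.5, 14.5) (footprint 8.5×22) is included at this height; the cone at (-1.5, 13) (r1=12→r2=6) has section circumradius 6.312 here — a regular 8-gon; the cylinder at (9, 11) is absent (z outside [2.5, 14.5]); Combining (union): the 2 present regions are separate (no shared area or edge), so areas and boundary lengths simply add and each stays a separate island — 2 connected regions. The result has 2 disconnected regions.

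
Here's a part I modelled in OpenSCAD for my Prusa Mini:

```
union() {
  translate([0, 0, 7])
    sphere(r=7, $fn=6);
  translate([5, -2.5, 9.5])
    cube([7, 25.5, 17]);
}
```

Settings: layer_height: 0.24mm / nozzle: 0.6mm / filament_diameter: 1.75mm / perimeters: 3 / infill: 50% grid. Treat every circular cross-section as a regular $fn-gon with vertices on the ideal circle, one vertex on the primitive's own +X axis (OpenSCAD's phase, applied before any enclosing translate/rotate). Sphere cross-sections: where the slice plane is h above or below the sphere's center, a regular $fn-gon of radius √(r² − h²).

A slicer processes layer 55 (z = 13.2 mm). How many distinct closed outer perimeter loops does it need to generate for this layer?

At z = 13.2 mm: the r=7 sphere contributes a regular 6-gon of circumradius √(7²−6.2²) = 3.250; the cube at (5, -2.5) (footprint 7×25.5) is included at this height; Merging all regions: the 2 present regions are separate (no shared area or edge), so areas and boundary lengths simply add and each stays a separate island — 2 connected regions. The result has 2 disconnected regions.

2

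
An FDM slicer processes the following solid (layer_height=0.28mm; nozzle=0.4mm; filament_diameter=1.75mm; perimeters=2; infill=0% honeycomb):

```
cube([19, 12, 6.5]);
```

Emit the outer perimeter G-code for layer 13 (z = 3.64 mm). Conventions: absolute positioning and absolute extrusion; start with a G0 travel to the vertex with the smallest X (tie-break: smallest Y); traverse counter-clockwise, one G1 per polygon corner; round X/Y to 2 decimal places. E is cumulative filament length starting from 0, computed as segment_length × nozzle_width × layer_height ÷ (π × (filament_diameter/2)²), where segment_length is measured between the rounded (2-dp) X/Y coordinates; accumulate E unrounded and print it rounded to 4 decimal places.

G0 X0.00 Y0.00 Z3.64
G1 X19.00 Y0.00 E0.8847
G1 X19.00 Y12.00 E1.4435
G1 X0.00 Y12.00 E2.3282
G1 X0.00 Y0.00 E2.8870

At z = 3.64 mm: the cube is present — its section is the full 19×12 rectangle. The outline is a single polygon with 4 vertices. Extrusion per mm of travel: 0.4 × 0.28 / (π × 0.875²) = 0.046564. Accumulating E over each segment gives final E = 2.8870.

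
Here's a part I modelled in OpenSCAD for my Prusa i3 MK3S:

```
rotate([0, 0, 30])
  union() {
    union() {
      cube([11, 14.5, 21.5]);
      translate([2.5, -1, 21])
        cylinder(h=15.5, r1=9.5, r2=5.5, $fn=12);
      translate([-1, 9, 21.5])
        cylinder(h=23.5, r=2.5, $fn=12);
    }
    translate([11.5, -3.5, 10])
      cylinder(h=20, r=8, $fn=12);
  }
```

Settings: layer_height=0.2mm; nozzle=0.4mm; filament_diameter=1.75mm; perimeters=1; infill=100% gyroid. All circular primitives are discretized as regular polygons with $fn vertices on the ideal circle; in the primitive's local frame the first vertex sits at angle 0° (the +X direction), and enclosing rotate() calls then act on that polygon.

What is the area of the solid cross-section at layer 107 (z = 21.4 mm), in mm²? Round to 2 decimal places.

463.24 mm²

At z = 21.4 mm: the cube is present — its section is the full 11×14.5 rectangle (area 159.50 mm²); the cone at (2.5, -1) (r1=9.5→r2=5.5) has section circumradius 9.397 here — a regular 12-gon (area = (12/2)·9.397²·sin(360°/12) = 264.90 mm²); the cylinder at (-1, 9) does not reach this height (z outside [21.5, 45]); Combining (union): the regions partially overlap — summed areas 424.40 mm² minus the doubly-counted overlap 76.38 mm² gives 348.02 mm² — area = 348.02 mm²; the r=8 cylinder at (11.5, -3.5) gives a regular 12-gon of circumradius 8 (constant along its height) (area = (12/2)·8.000²·sin(360°/12) = 192.00 mm²); Merging all regions: the regions partially overlap — summed areas 540.02 mm² minus the doubly-counted overlap 76.78 mm² gives 463.24 mm² — area = 463.24 mm²; (rotated 30° about Z; rotation is an isometry so areas/perimeters/island counts are preserved). Overall, the cross-section is a single solid region. Net area = 463.24 mm².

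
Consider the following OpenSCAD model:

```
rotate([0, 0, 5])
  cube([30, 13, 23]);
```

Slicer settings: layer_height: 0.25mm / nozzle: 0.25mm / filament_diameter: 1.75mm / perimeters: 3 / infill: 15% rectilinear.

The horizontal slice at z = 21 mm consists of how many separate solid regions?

1

At z = 21 mm: the cube is present — its section is the full 30×13 rectangle; (whole slice rotated 5° about Z — lengths, areas and connectivity unchanged). The result has 1 disconnected region.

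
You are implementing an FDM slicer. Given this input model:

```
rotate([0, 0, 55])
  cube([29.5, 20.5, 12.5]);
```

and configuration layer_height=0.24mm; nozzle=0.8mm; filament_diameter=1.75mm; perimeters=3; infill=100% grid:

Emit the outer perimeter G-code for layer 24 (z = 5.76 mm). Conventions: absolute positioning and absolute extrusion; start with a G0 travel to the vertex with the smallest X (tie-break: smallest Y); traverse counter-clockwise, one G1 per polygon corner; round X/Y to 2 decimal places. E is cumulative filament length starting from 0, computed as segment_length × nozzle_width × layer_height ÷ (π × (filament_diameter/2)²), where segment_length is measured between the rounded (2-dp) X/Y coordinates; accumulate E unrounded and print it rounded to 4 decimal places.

At z = 5.76 mm: the cube is present — its section is the full 29.5×20.5 rectangle; (rotated 55° about Z; rotation is an isometry so areas/perimeters/island counts are preserved). The outline is a single polygon with 4 vertices. Extrusion per mm of travel: 0.8 × 0.24 / (π × 0.875²) = 0.079824. Accumulating E over each segment gives final E = 7.9815.

G0 X-16.79 Y11.76 Z5.76
G1 X0.00 Y0.00 E1.6363
G1 X16.92 Y24.16 E3.9908
G1 X0.13 Y35.92 E5.6271
G1 X-16.79 Y11.76 E7.9815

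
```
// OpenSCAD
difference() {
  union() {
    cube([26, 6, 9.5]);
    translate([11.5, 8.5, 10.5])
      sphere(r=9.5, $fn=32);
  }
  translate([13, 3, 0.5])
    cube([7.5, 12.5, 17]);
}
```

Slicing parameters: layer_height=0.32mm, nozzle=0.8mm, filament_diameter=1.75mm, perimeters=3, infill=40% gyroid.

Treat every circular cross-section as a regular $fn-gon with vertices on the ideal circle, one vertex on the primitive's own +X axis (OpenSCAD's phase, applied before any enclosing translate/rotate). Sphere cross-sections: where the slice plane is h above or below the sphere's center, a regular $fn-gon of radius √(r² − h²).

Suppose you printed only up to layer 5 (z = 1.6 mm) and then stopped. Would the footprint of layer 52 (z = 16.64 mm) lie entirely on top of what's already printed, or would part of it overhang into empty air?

part overhangs

Compare the two slices. At z = 1.6: the cube (footprint 26×6) is included at this height (area 156.00 mm²); the r=9.5 sphere at (11.5, 8.5) contributes a regular 32-gon of circumradius √(9.5²−8.9²) = 3.323 (area = (32/2)·3.323²·sin(360°/32) = 34.46 mm²); Taking the union: the regions partially overlap — summed areas 190.46 mm² minus the doubly-counted overlap 2.42 mm² gives 188.05 mm² — area = 188.05 mm²; the cube at (13, 3) (footprint 7.5×12.5) is included at this height (area 93.75 mm²); Taking the first minus the rest: starting from that combined region (188.05 mm²), the 7.5×12.5 cube at (13, 3) partially overlaps it — only the 29.98 mm² overlap (of its 93.75 mm²) is removed, clipping the outline — area = 158.07 mm². At z = 16.64: the cube does not reach this height (z outside [0, 9.5]); the r=9.5 sphere at (11.5, 8.5) slices to a regular 32-gon of circumradius 7.249 (√(r²−h²) with h=6.14 from center) (area = (32/2)·7.249²·sin(360°/32) = 164.03 mm²); Combining (union): only the r=9.5 sphere at (11.5, 8.5) is present, so the union is just that shape — area = 164.03 mm²; the 7.5×12.5 cube at (13, 3) contributes its full rectangle (area 93.75 mm²); Subtracting the remaining from the first: starting from that combined region (164.03 mm²), the 7.5×12.5 cube at (13, 3) partially overlaps it — only the 57.46 mm² overlap (of its 93.75 mm²) is removed, clipping the outline — area = 106.57 mm². Checking containment: at z = 16.64 the cross-section extends beyond the z = 1.6 cross-section by about 48.66 mm².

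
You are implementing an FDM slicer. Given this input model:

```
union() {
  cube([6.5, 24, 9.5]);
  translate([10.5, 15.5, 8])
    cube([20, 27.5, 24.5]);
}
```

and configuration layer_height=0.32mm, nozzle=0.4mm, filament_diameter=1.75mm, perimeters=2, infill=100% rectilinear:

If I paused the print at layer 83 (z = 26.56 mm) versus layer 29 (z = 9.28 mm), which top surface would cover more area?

layer 29 (z = 9.28 mm)

Layer 83 (z = 26.56): the cube is absent (z outside [0, 9.5]); the cube at (10.5, 15.5) (footprint 20×27.5) is included at this height (area 550.00 mm²); Taking the union: only the 20×27.5 cube at (10.5, 15.5) is present, so the union is just that shape — area = 550.00 mm². So its area = 550.00 mm². Layer 29 (z = 9.28): the 6.5×24 cube contributes its full rectangle (area 156.00 mm²); the cube at (10.5, 15.5) (footprint 20×27.5) is included at this height (area 550.00 mm²); Combining (union): the 2 present regions are separate (no shared area or edge), so areas and boundary lengths simply add and each stays a separate island — area = 706.00 mm². So its area = 706.00 mm². Layer 29 is larger (706.00 vs 550.00 mm²).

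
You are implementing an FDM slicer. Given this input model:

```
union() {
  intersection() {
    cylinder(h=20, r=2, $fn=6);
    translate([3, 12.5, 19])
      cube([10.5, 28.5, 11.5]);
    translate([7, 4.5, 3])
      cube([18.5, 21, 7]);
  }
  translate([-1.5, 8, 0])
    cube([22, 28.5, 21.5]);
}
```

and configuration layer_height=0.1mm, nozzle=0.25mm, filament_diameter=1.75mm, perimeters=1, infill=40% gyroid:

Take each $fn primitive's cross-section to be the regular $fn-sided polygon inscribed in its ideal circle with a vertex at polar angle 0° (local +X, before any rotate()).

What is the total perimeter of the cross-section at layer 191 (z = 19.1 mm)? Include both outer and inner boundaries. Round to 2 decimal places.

At z = 19.1 mm: the r=2 cylinder gives a regular 6-gon of circumradius 2 (constant along its height) (perimeter = 2·6·2.000·sin(180°/6) = 12.00 mm); the cube at (3, 12.5) is present — its section is the full 10.5×28.5 rectangle (perimeter 78.00 mm); the cube at (7, 4.5) does not reach this height (z outside [3, 10]); After intersecting: at least one operand is absent at this height, so nothing remains; the cube at (-1.5, 8) (footprint 22×28.5) is included at this height (perimeter 101.00 mm); Taking the union: only the 22×28.5 cube at (-1.5, 8) is present, so the union is just that shape — boundary = 101.00 mm. Overall, the cross-section is a single solid region. Total boundary length (outer) = 101.00 mm.

101.00 mm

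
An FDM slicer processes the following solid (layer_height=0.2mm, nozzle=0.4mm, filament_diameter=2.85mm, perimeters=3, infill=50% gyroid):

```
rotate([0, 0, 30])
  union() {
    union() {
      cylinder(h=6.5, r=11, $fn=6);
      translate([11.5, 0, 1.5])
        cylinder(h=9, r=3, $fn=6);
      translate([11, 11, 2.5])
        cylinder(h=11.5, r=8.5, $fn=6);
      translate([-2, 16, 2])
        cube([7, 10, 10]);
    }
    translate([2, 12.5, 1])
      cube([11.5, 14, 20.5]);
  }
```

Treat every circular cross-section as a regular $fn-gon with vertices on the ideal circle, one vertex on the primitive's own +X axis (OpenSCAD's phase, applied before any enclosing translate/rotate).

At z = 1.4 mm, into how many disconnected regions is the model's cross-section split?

2

At z = 1.4 mm: the r=11 cylinder gives a regular 6-gon of circumradius 11 (constant along its height); the cylinder at (11.5, 0) is absent (z outside [1.5, 10.5]); the cylinder at (11, 11) does not reach this height (z outside [2.5, 14]); the cube at (-2, 16) is absent (z outside [2, 12]); Merging all regions: only the r=11 cylinder is present, so the union is just that shape — 1 connected region; the cube at (2, 12.5) (footprint 11.5×14) is included at this height; Combining (union): the 2 present regions are separate (no shared area or edge), so areas and boundary lengths simply add and each stays a separate island — 2 connected regions; (rotated 30° about Z; rotation is an isometry so areas/perimeters/island counts are preserved). The result has 2 disconnected regions.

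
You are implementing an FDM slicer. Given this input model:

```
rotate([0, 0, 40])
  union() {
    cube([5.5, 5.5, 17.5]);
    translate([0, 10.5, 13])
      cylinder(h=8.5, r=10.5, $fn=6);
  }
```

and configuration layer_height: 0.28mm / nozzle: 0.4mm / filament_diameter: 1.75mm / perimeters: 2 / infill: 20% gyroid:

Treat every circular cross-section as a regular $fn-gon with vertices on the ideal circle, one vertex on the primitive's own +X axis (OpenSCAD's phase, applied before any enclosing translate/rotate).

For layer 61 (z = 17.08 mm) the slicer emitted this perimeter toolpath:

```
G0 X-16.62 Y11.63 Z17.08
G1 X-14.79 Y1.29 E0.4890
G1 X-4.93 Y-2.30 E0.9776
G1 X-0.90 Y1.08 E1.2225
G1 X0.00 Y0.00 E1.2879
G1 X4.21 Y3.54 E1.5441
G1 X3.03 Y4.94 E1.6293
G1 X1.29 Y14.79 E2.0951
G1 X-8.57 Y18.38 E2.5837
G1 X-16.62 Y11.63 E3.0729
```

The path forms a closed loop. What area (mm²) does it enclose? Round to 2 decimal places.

Apply the shoelace formula to the sequence of (X, Y) vertices; enclosed area = 294.16 mm².

294.16 mm²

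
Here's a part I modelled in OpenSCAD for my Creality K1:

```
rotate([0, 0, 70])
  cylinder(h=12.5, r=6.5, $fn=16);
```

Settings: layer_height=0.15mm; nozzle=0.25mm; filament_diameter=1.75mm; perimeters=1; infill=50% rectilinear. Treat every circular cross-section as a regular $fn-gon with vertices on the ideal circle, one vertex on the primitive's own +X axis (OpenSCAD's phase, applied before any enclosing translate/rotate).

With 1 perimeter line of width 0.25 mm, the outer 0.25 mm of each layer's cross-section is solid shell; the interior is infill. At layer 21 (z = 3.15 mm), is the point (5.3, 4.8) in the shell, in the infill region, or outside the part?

At z = 3.15 mm: the cylinder: section is a regular 16-gon, circumradius r=6.5; (rotated 70° about Z; rotation is an isometry so areas/perimeters/island counts are preserved). Overall, the cross-section is a single solid region. Undo the 70° rotation: the query point maps to (6.323, -3.339) in the un-rotated model frame. The nearest boundary edge runs (4.60, -4.60)→(6.01, -2.49); distance from the point to it = 0.74 mm. The point is not inside any of the regions above, so it lies outside the cross-section (0.74 mm from the nearest boundary).

outside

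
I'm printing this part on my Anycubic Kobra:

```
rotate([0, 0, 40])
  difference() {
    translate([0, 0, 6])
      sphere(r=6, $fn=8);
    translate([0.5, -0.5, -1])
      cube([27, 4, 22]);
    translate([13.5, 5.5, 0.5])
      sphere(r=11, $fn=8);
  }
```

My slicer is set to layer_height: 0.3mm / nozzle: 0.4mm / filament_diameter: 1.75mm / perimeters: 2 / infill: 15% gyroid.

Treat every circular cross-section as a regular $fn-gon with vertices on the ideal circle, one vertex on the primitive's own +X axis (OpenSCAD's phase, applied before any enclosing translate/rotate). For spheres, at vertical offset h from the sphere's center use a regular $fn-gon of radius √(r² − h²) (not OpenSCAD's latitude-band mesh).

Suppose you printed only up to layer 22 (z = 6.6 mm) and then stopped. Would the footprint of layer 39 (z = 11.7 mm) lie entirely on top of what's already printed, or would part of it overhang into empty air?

entirely on top

Compare the two slices. At z = 6.6: the r=6 sphere slices to a regular 8-gon of circumradius 5.970 (√(r²−h²) with h=0.6 from center) (area = (8/2)·5.970²·sin(360°/8) = 100.81 mm²); the 27×4 cube at (0.5, -0.5) contributes its full rectangle (area 108.00 mm²); the r=11 sphere at (13.5, 5.5) contributes a regular 8-gon of circumradius √(11²−6.1²) = 9.154 (area = (8/2)·9.154²·sin(360°/8) = 236.99 mm²); After the difference (first − rest): starting from the r=6 sphere (100.81 mm²), the 27×4 cube at (0.5, -0.5) partially overlaps it — only the 19.29 mm² overlap (of its 108.00 mm²) is removed, clipping the outline; the r=11 sphere at (13.5, 5.5) misses the remaining region (no effect) — area = 81.51 mm²; (whole slice rotated 40° about Z — lengths, areas and connectivity unchanged). At z = 11.7: the sphere: section is a regular 8-gon, circumradius = √(r²−h²) = √(6²−5.7²) = 1.873 (area = (8/2)·1.873²·sin(360°/8) = 9.93 mm²); the cube at (0.5, -0.5) is present — its section is the full 27×4 rectangle (area 108.00 mm²); the sphere at (13.5, 5.5) is not intersected at this z (|z−center|=11.200 > r=11); Subtracting the remaining from the first: starting from the r=6 sphere (9.93 mm²), the 27×4 cube at (0.5, -0.5) partially overlaps it — only the 2.23 mm² overlap (of its 108.00 mm²) is removed, clipping the outline — area = 7.70 mm²; (rotated 40° about Z; rotation is an isometry so areas/perimeters/island counts are preserved). Checking containment: the cross-section at z = 11.7 is a subset of the cross-section at z = 6.6.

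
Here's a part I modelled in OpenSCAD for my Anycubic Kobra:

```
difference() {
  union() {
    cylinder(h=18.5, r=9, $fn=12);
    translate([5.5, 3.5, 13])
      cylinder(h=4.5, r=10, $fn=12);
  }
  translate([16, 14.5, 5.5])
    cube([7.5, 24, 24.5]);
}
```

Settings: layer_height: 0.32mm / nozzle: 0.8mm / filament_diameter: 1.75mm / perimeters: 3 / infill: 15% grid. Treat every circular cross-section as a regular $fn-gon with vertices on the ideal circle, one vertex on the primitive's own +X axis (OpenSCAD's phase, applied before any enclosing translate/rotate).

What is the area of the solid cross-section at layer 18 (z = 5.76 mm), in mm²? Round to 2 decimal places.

243.00 mm²

At z = 5.76 mm: the r=9 cylinder gives a regular 12-gon of circumradius 9 (constant along its height) (area = (12/2)·9.000²·sin(360°/12) = 243.00 mm²); the cylinder at (5.5, 3.5) is not intersected at this z (z outside [13, 17.5]); Combining (union): only the r=9 cylinder is present, so the union is just that shape — area = 243.00 mm²; the cube at (16, 14.5) (footprint 7.5×24) is included at this height (area 180.00 mm²); Subtracting the remaining from the first: starting from the result so far (243.00 mm²), the 7.5×24 cube at (16, 14.5) misses the remaining region (no effect) — area = 243.00 mm². Overall, the cross-section is a single solid region. Net area = 243.00 mm².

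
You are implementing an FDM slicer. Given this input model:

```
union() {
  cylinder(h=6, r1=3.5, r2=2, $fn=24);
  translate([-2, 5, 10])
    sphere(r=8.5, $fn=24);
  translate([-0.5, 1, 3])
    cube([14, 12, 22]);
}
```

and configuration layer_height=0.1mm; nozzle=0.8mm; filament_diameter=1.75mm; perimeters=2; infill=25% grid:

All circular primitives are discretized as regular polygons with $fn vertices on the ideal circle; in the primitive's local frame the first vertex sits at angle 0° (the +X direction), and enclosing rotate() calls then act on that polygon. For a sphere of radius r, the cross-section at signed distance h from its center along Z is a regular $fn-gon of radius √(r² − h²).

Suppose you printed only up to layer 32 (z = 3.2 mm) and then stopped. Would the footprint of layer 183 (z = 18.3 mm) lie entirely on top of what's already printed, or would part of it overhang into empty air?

Compare the two slices. At z = 3.2: the cone (r1=3.5→r2=2) has section circumradius 2.700 here — a regular 24-gon (area = (24/2)·2.700²·sin(360°/24) = 22.64 mm²); the r=8.5 sphere at (-2, 5) contributes a regular 24-gon of circumradius √(8.5²−6.8²) = 5.100 (area = (24/2)·5.100²·sin(360°/24) = 80.78 mm²); the cube at (-0.5, 1) is present — its section is the full 14×12 rectangle (area 168.00 mm²); Taking the union: the regions partially overlap — summed areas 271.42 mm² minus the doubly-counted overlap 33.63 mm² gives 237.79 mm² — area = 237.79 mm². At z = 18.3: the cone does not reach this height (z outside [0, 6]); the sphere at (-2, 5): section is a regular 24-gon, circumradius = √(r²−h²) = √(8.5²−8.3²) = 1.833 (area = (24/2)·1.833²·sin(360°/24) = 10.44 mm²); the cube at (-0.5, 1) (footprint 14×12) is included at this height (area 168.00 mm²); Merging all regions: the regions partially overlap — summed areas 178.44 mm² minus the doubly-counted overlap 0.45 mm² gives 177.98 mm² — area = 177.98 mm². Checking containment: the cross-section at z = 18.3 is a subset of the cross-section at z = 3.2.

entirely on top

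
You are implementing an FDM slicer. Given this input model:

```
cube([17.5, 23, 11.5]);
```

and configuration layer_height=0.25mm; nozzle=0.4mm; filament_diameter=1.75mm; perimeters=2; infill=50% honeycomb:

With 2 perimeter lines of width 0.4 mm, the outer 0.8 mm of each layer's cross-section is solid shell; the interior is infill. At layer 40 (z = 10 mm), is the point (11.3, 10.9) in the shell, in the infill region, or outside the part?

At z = 10 mm: the 17.5×23 cube contributes its full rectangle. Overall, the cross-section is a single solid region. The nearest boundary edge runs (17.50, 0.00)→(17.50, 23.00); distance from the point to it = 6.20 mm. The point is inside the cross-section and 6.20 mm from the nearest boundary — more than the 0.8 mm shell width (2 × 0.4), so it's in the infill interior.

infill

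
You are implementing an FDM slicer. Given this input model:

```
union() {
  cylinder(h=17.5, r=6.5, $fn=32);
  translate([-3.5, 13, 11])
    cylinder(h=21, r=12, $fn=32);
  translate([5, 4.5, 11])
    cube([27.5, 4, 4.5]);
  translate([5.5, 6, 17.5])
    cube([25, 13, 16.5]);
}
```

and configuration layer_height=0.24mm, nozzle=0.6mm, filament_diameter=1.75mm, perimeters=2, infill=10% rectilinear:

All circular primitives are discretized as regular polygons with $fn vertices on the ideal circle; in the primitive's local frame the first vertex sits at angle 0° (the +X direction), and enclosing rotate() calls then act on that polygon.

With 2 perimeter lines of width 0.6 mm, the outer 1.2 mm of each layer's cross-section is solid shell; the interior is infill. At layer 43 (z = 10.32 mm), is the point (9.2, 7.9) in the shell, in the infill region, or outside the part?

At z = 10.32 mm: the r=6.5 cylinder contributes a regular 32-gon of circumradius 6.5; the cylinder at (-3.5, 13) is not intersected at this z (z outside [11, 32]); the cube at (5, 4.5) is not intersected at this z (z outside [11, 15.5]); the cube at (5.5, 6) does not reach this height (z outside [17.5, 34]); Taking the union: only the r=6.5 cylinder is present, so the union is just that shape — 1 connected region. Overall, the cross-section is a single solid region. The nearest boundary edge runs (5.40, 3.61)→(4.60, 4.60); distance from the point to it = 5.65 mm. The point is not inside any of the regions above, so it lies outside the cross-section (5.65 mm from the nearest boundary).

outside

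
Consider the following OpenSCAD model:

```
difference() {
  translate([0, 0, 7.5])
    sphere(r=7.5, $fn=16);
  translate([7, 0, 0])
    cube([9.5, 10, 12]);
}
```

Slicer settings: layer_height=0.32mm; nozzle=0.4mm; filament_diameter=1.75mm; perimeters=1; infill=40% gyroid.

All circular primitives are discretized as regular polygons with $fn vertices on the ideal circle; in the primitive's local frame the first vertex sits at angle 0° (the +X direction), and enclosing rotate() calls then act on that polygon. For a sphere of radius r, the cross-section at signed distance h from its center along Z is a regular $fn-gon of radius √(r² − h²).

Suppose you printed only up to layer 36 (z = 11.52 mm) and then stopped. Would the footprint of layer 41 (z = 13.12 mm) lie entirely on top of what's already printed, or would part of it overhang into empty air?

entirely on top

Compare the two slices. At z = 11.52: the r=7.5 sphere slices to a regular 16-gon of circumradius 6.332 (√(r²−h²) with h=4.02 from center) (area = (16/2)·6.332²·sin(360°/16) = 122.73 mm²); the cube at (7, 0) (footprint 9.5×10) is included at this height (area 95.00 mm²); Subtracting the remaining from the first: starting from the r=7.5 sphere (122.73 mm²), the 9.5×10 cube at (7, 0) misses the remaining region (no effect) — area = 122.73 mm². At z = 13.12: the sphere: section is a regular 16-gon, circumradius = √(r²−h²) = √(7.5²−5.62²) = 4.966 (area = (16/2)·4.966²·sin(360°/16) = 75.51 mm²); the cube at (7, 0) does not reach this height (z outside [0, 12]); Subtracting the remaining from the first: none of the subtracted shapes is present at this height, so the r=7.5 sphere is unchanged — area = 75.51 mm². Checking containment: the cross-section at z = 13.12 is a subset of the cross-section at z = 11.52.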